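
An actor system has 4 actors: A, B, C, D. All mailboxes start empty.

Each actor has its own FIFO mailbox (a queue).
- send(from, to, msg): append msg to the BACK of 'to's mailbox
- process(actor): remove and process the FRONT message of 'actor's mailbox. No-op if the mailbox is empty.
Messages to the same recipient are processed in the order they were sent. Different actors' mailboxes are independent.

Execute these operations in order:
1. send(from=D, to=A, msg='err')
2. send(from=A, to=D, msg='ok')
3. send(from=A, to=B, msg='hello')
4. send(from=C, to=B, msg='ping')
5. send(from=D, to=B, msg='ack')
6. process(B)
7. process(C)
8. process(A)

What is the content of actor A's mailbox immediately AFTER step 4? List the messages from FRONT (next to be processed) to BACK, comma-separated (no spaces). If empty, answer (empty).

After 1 (send(from=D, to=A, msg='err')): A:[err] B:[] C:[] D:[]
After 2 (send(from=A, to=D, msg='ok')): A:[err] B:[] C:[] D:[ok]
After 3 (send(from=A, to=B, msg='hello')): A:[err] B:[hello] C:[] D:[ok]
After 4 (send(from=C, to=B, msg='ping')): A:[err] B:[hello,ping] C:[] D:[ok]

err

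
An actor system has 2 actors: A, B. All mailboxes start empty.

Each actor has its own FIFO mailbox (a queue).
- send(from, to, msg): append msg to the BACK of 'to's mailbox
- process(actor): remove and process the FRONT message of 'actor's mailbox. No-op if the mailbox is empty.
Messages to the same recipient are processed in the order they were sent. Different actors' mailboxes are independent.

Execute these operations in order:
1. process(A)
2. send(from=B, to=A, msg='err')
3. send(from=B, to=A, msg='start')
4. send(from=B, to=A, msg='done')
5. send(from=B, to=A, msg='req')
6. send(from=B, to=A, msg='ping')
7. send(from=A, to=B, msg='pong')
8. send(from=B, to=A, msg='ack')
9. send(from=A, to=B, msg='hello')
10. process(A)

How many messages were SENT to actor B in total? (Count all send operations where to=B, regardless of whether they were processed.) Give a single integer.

Answer: 2

Derivation:
After 1 (process(A)): A:[] B:[]
After 2 (send(from=B, to=A, msg='err')): A:[err] B:[]
After 3 (send(from=B, to=A, msg='start')): A:[err,start] B:[]
After 4 (send(from=B, to=A, msg='done')): A:[err,start,done] B:[]
After 5 (send(from=B, to=A, msg='req')): A:[err,start,done,req] B:[]
After 6 (send(from=B, to=A, msg='ping')): A:[err,start,done,req,ping] B:[]
After 7 (send(from=A, to=B, msg='pong')): A:[err,start,done,req,ping] B:[pong]
After 8 (send(from=B, to=A, msg='ack')): A:[err,start,done,req,ping,ack] B:[pong]
After 9 (send(from=A, to=B, msg='hello')): A:[err,start,done,req,ping,ack] B:[pong,hello]
After 10 (process(A)): A:[start,done,req,ping,ack] B:[pong,hello]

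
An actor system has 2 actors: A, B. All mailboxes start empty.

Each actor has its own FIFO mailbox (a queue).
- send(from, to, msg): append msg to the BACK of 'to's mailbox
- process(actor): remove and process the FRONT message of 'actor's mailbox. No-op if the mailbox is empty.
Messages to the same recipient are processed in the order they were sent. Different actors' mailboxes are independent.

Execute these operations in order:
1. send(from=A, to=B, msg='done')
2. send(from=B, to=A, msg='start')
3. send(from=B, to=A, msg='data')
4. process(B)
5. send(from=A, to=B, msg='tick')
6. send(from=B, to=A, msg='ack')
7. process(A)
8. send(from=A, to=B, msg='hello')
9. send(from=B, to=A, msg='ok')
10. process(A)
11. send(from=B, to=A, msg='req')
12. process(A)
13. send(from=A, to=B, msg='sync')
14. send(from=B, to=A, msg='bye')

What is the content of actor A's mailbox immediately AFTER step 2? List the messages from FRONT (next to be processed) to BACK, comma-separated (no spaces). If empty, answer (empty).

After 1 (send(from=A, to=B, msg='done')): A:[] B:[done]
After 2 (send(from=B, to=A, msg='start')): A:[start] B:[done]

start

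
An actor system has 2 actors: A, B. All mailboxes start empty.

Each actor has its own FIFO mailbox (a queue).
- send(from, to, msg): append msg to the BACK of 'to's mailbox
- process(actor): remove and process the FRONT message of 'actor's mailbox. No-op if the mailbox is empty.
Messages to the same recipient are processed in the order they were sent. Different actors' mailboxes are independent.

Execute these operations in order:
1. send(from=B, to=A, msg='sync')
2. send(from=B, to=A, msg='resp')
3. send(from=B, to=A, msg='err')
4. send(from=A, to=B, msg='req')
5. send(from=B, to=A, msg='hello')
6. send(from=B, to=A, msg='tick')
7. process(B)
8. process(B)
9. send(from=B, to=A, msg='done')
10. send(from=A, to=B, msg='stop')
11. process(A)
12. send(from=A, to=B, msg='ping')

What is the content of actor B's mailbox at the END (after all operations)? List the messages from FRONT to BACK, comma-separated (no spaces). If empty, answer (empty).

Answer: stop,ping

Derivation:
After 1 (send(from=B, to=A, msg='sync')): A:[sync] B:[]
After 2 (send(from=B, to=A, msg='resp')): A:[sync,resp] B:[]
After 3 (send(from=B, to=A, msg='err')): A:[sync,resp,err] B:[]
After 4 (send(from=A, to=B, msg='req')): A:[sync,resp,err] B:[req]
After 5 (send(from=B, to=A, msg='hello')): A:[sync,resp,err,hello] B:[req]
After 6 (send(from=B, to=A, msg='tick')): A:[sync,resp,err,hello,tick] B:[req]
After 7 (process(B)): A:[sync,resp,err,hello,tick] B:[]
After 8 (process(B)): A:[sync,resp,err,hello,tick] B:[]
After 9 (send(from=B, to=A, msg='done')): A:[sync,resp,err,hello,tick,done] B:[]
After 10 (send(from=A, to=B, msg='stop')): A:[sync,resp,err,hello,tick,done] B:[stop]
After 11 (process(A)): A:[resp,err,hello,tick,done] B:[stop]
After 12 (send(from=A, to=B, msg='ping')): A:[resp,err,hello,tick,done] B:[stop,ping]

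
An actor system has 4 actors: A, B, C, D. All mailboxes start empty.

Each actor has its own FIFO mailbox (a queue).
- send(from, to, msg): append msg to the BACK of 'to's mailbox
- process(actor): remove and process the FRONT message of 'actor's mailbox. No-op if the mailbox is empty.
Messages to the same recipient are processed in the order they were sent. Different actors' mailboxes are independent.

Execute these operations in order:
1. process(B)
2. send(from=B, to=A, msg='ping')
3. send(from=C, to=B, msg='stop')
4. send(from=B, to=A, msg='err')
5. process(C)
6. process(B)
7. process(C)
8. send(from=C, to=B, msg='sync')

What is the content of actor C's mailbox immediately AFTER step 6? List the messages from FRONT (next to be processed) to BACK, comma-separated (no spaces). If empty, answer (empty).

After 1 (process(B)): A:[] B:[] C:[] D:[]
After 2 (send(from=B, to=A, msg='ping')): A:[ping] B:[] C:[] D:[]
After 3 (send(from=C, to=B, msg='stop')): A:[ping] B:[stop] C:[] D:[]
After 4 (send(from=B, to=A, msg='err')): A:[ping,err] B:[stop] C:[] D:[]
After 5 (process(C)): A:[ping,err] B:[stop] C:[] D:[]
After 6 (process(B)): A:[ping,err] B:[] C:[] D:[]

(empty)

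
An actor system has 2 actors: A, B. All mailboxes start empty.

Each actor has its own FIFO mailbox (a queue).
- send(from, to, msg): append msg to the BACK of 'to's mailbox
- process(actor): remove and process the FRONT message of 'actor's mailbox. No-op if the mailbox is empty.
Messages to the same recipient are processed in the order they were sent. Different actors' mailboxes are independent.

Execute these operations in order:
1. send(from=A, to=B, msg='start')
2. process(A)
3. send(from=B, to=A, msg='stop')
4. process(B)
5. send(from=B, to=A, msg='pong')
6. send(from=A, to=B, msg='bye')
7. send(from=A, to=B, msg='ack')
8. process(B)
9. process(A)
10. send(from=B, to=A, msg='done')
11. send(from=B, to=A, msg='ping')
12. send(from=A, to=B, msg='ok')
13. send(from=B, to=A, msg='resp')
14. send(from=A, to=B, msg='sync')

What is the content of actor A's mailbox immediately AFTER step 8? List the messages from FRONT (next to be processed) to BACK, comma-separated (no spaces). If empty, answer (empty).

After 1 (send(from=A, to=B, msg='start')): A:[] B:[start]
After 2 (process(A)): A:[] B:[start]
After 3 (send(from=B, to=A, msg='stop')): A:[stop] B:[start]
After 4 (process(B)): A:[stop] B:[]
After 5 (send(from=B, to=A, msg='pong')): A:[stop,pong] B:[]
After 6 (send(from=A, to=B, msg='bye')): A:[stop,pong] B:[bye]
After 7 (send(from=A, to=B, msg='ack')): A:[stop,pong] B:[bye,ack]
After 8 (process(B)): A:[stop,pong] B:[ack]

stop,pong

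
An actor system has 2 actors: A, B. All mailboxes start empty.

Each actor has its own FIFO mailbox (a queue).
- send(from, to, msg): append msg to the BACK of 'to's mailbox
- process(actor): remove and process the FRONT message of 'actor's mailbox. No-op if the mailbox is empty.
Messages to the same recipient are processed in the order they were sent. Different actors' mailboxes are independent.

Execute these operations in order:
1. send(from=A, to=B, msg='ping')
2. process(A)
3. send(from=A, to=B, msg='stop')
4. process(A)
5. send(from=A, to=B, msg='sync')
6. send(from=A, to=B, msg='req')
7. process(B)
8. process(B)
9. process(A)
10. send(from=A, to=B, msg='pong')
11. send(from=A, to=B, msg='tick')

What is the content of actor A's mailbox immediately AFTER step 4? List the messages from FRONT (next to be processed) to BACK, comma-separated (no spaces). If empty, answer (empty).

After 1 (send(from=A, to=B, msg='ping')): A:[] B:[ping]
After 2 (process(A)): A:[] B:[ping]
After 3 (send(from=A, to=B, msg='stop')): A:[] B:[ping,stop]
After 4 (process(A)): A:[] B:[ping,stop]

(empty)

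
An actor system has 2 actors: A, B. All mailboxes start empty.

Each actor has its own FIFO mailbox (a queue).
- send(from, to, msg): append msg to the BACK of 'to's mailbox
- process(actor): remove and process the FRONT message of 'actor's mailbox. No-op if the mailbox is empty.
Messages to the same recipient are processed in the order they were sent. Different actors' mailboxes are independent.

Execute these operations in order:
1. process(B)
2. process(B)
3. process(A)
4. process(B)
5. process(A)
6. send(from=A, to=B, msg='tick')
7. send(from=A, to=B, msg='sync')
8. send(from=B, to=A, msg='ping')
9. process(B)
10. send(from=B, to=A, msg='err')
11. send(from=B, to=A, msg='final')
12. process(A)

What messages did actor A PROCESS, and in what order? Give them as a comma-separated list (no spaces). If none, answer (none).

After 1 (process(B)): A:[] B:[]
After 2 (process(B)): A:[] B:[]
After 3 (process(A)): A:[] B:[]
After 4 (process(B)): A:[] B:[]
After 5 (process(A)): A:[] B:[]
After 6 (send(from=A, to=B, msg='tick')): A:[] B:[tick]
After 7 (send(from=A, to=B, msg='sync')): A:[] B:[tick,sync]
After 8 (send(from=B, to=A, msg='ping')): A:[ping] B:[tick,sync]
After 9 (process(B)): A:[ping] B:[sync]
After 10 (send(from=B, to=A, msg='err')): A:[ping,err] B:[sync]
After 11 (send(from=B, to=A, msg='final')): A:[ping,err,final] B:[sync]
After 12 (process(A)): A:[err,final] B:[sync]

Answer: ping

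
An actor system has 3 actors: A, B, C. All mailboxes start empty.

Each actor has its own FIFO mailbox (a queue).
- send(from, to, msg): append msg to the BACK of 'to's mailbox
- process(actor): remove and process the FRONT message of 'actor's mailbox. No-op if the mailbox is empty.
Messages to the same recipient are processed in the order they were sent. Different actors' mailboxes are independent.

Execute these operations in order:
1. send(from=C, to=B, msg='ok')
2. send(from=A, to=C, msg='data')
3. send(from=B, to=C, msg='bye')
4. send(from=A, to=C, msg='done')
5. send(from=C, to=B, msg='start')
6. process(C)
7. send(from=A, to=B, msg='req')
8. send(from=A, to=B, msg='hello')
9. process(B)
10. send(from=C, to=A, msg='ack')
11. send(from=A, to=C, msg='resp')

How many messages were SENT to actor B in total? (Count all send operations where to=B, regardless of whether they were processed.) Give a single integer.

Answer: 4

Derivation:
After 1 (send(from=C, to=B, msg='ok')): A:[] B:[ok] C:[]
After 2 (send(from=A, to=C, msg='data')): A:[] B:[ok] C:[data]
After 3 (send(from=B, to=C, msg='bye')): A:[] B:[ok] C:[data,bye]
After 4 (send(from=A, to=C, msg='done')): A:[] B:[ok] C:[data,bye,done]
After 5 (send(from=C, to=B, msg='start')): A:[] B:[ok,start] C:[data,bye,done]
After 6 (process(C)): A:[] B:[ok,start] C:[bye,done]
After 7 (send(from=A, to=B, msg='req')): A:[] B:[ok,start,req] C:[bye,done]
After 8 (send(from=A, to=B, msg='hello')): A:[] B:[ok,start,req,hello] C:[bye,done]
After 9 (process(B)): A:[] B:[start,req,hello] C:[bye,done]
After 10 (send(from=C, to=A, msg='ack')): A:[ack] B:[start,req,hello] C:[bye,done]
After 11 (send(from=A, to=C, msg='resp')): A:[ack] B:[start,req,hello] C:[bye,done,resp]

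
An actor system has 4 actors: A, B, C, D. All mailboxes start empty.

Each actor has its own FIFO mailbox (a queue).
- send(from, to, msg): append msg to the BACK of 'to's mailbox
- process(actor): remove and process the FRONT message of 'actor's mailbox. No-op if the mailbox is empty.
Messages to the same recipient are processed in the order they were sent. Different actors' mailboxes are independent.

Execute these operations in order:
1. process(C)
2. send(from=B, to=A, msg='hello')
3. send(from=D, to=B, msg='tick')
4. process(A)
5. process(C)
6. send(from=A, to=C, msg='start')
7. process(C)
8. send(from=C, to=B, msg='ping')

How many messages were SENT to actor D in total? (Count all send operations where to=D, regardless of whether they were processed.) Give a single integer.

After 1 (process(C)): A:[] B:[] C:[] D:[]
After 2 (send(from=B, to=A, msg='hello')): A:[hello] B:[] C:[] D:[]
After 3 (send(from=D, to=B, msg='tick')): A:[hello] B:[tick] C:[] D:[]
After 4 (process(A)): A:[] B:[tick] C:[] D:[]
After 5 (process(C)): A:[] B:[tick] C:[] D:[]
After 6 (send(from=A, to=C, msg='start')): A:[] B:[tick] C:[start] D:[]
After 7 (process(C)): A:[] B:[tick] C:[] D:[]
After 8 (send(from=C, to=B, msg='ping')): A:[] B:[tick,ping] C:[] D:[]

Answer: 0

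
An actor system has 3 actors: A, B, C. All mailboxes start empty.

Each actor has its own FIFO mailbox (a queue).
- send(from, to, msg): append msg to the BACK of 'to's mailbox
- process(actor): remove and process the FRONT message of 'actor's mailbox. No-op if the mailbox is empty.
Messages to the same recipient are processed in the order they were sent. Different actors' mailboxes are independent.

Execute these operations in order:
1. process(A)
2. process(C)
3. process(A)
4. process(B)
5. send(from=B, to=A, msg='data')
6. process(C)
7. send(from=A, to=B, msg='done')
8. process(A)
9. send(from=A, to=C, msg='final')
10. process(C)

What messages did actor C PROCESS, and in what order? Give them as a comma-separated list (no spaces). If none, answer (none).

Answer: final

Derivation:
After 1 (process(A)): A:[] B:[] C:[]
After 2 (process(C)): A:[] B:[] C:[]
After 3 (process(A)): A:[] B:[] C:[]
After 4 (process(B)): A:[] B:[] C:[]
After 5 (send(from=B, to=A, msg='data')): A:[data] B:[] C:[]
After 6 (process(C)): A:[data] B:[] C:[]
After 7 (send(from=A, to=B, msg='done')): A:[data] B:[done] C:[]
After 8 (process(A)): A:[] B:[done] C:[]
After 9 (send(from=A, to=C, msg='final')): A:[] B:[done] C:[final]
After 10 (process(C)): A:[] B:[done] C:[]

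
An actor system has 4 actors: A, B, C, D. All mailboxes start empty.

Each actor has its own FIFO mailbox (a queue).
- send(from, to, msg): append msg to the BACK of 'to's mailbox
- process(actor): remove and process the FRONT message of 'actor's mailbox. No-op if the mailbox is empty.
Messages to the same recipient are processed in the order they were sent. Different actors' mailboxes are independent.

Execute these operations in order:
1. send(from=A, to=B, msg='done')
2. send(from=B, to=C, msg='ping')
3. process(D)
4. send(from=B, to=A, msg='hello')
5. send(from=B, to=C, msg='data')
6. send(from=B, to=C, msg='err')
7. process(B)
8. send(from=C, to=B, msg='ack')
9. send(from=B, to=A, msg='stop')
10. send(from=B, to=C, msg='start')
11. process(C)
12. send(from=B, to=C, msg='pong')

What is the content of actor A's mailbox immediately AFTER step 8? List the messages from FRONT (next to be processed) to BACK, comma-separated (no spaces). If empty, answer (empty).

After 1 (send(from=A, to=B, msg='done')): A:[] B:[done] C:[] D:[]
After 2 (send(from=B, to=C, msg='ping')): A:[] B:[done] C:[ping] D:[]
After 3 (process(D)): A:[] B:[done] C:[ping] D:[]
After 4 (send(from=B, to=A, msg='hello')): A:[hello] B:[done] C:[ping] D:[]
After 5 (send(from=B, to=C, msg='data')): A:[hello] B:[done] C:[ping,data] D:[]
After 6 (send(from=B, to=C, msg='err')): A:[hello] B:[done] C:[ping,data,err] D:[]
After 7 (process(B)): A:[hello] B:[] C:[ping,data,err] D:[]
After 8 (send(from=C, to=B, msg='ack')): A:[hello] B:[ack] C:[ping,data,err] D:[]

hello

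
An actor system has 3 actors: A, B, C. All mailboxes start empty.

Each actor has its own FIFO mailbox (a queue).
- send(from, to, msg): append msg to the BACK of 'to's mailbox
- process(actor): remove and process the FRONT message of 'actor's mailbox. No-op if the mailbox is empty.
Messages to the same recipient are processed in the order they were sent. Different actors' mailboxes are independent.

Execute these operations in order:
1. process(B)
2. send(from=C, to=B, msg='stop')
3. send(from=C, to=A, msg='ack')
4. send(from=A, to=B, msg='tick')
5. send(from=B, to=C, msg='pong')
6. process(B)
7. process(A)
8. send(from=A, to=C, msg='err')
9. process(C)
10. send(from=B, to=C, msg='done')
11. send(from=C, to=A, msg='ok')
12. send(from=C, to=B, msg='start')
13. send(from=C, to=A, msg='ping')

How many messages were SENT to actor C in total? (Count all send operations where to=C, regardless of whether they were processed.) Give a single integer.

Answer: 3

Derivation:
After 1 (process(B)): A:[] B:[] C:[]
After 2 (send(from=C, to=B, msg='stop')): A:[] B:[stop] C:[]
After 3 (send(from=C, to=A, msg='ack')): A:[ack] B:[stop] C:[]
After 4 (send(from=A, to=B, msg='tick')): A:[ack] B:[stop,tick] C:[]
After 5 (send(from=B, to=C, msg='pong')): A:[ack] B:[stop,tick] C:[pong]
After 6 (process(B)): A:[ack] B:[tick] C:[pong]
After 7 (process(A)): A:[] B:[tick] C:[pong]
After 8 (send(from=A, to=C, msg='err')): A:[] B:[tick] C:[pong,err]
After 9 (process(C)): A:[] B:[tick] C:[err]
After 10 (send(from=B, to=C, msg='done')): A:[] B:[tick] C:[err,done]
After 11 (send(from=C, to=A, msg='ok')): A:[ok] B:[tick] C:[err,done]
After 12 (send(from=C, to=B, msg='start')): A:[ok] B:[tick,start] C:[err,done]
After 13 (send(from=C, to=A, msg='ping')): A:[ok,ping] B:[tick,start] C:[err,done]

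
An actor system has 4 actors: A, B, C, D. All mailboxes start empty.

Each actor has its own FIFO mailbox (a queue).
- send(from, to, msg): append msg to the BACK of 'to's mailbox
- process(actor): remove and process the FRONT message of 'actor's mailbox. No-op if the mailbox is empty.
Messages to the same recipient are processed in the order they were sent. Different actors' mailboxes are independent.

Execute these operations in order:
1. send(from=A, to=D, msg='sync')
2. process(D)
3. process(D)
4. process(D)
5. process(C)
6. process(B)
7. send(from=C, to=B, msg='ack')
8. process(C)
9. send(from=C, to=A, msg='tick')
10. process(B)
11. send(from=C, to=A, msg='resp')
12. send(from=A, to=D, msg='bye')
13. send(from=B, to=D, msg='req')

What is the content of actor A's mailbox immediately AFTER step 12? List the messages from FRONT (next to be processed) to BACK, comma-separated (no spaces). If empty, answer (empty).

After 1 (send(from=A, to=D, msg='sync')): A:[] B:[] C:[] D:[sync]
After 2 (process(D)): A:[] B:[] C:[] D:[]
After 3 (process(D)): A:[] B:[] C:[] D:[]
After 4 (process(D)): A:[] B:[] C:[] D:[]
After 5 (process(C)): A:[] B:[] C:[] D:[]
After 6 (process(B)): A:[] B:[] C:[] D:[]
After 7 (send(from=C, to=B, msg='ack')): A:[] B:[ack] C:[] D:[]
After 8 (process(C)): A:[] B:[ack] C:[] D:[]
After 9 (send(from=C, to=A, msg='tick')): A:[tick] B:[ack] C:[] D:[]
After 10 (process(B)): A:[tick] B:[] C:[] D:[]
After 11 (send(from=C, to=A, msg='resp')): A:[tick,resp] B:[] C:[] D:[]
After 12 (send(from=A, to=D, msg='bye')): A:[tick,resp] B:[] C:[] D:[bye]

tick,resp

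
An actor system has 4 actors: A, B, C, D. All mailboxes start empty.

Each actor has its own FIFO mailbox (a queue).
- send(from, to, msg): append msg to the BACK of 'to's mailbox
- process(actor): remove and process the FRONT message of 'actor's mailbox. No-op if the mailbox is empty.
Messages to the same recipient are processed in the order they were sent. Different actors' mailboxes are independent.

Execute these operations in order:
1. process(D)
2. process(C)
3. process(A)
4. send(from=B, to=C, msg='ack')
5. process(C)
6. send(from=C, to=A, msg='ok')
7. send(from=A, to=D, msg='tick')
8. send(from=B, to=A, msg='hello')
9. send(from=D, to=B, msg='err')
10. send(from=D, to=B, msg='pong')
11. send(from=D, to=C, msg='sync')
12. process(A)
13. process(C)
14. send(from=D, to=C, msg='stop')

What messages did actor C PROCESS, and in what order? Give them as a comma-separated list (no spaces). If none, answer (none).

After 1 (process(D)): A:[] B:[] C:[] D:[]
After 2 (process(C)): A:[] B:[] C:[] D:[]
After 3 (process(A)): A:[] B:[] C:[] D:[]
After 4 (send(from=B, to=C, msg='ack')): A:[] B:[] C:[ack] D:[]
After 5 (process(C)): A:[] B:[] C:[] D:[]
After 6 (send(from=C, to=A, msg='ok')): A:[ok] B:[] C:[] D:[]
After 7 (send(from=A, to=D, msg='tick')): A:[ok] B:[] C:[] D:[tick]
After 8 (send(from=B, to=A, msg='hello')): A:[ok,hello] B:[] C:[] D:[tick]
After 9 (send(from=D, to=B, msg='err')): A:[ok,hello] B:[err] C:[] D:[tick]
After 10 (send(from=D, to=B, msg='pong')): A:[ok,hello] B:[err,pong] C:[] D:[tick]
After 11 (send(from=D, to=C, msg='sync')): A:[ok,hello] B:[err,pong] C:[sync] D:[tick]
After 12 (process(A)): A:[hello] B:[err,pong] C:[sync] D:[tick]
After 13 (process(C)): A:[hello] B:[err,pong] C:[] D:[tick]
After 14 (send(from=D, to=C, msg='stop')): A:[hello] B:[err,pong] C:[stop] D:[tick]

Answer: ack,sync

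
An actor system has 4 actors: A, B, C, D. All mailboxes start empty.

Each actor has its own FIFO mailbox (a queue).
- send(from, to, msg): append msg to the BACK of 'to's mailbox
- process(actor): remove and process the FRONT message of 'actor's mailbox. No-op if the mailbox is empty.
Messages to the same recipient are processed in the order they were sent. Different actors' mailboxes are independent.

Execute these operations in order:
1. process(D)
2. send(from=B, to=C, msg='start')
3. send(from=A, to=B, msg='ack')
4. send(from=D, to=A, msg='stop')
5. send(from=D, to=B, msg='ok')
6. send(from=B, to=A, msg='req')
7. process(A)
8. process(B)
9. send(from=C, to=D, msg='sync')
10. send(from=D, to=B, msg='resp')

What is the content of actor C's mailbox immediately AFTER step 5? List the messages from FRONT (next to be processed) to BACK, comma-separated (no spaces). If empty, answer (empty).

After 1 (process(D)): A:[] B:[] C:[] D:[]
After 2 (send(from=B, to=C, msg='start')): A:[] B:[] C:[start] D:[]
After 3 (send(from=A, to=B, msg='ack')): A:[] B:[ack] C:[start] D:[]
After 4 (send(from=D, to=A, msg='stop')): A:[stop] B:[ack] C:[start] D:[]
After 5 (send(from=D, to=B, msg='ok')): A:[stop] B:[ack,ok] C:[start] D:[]

start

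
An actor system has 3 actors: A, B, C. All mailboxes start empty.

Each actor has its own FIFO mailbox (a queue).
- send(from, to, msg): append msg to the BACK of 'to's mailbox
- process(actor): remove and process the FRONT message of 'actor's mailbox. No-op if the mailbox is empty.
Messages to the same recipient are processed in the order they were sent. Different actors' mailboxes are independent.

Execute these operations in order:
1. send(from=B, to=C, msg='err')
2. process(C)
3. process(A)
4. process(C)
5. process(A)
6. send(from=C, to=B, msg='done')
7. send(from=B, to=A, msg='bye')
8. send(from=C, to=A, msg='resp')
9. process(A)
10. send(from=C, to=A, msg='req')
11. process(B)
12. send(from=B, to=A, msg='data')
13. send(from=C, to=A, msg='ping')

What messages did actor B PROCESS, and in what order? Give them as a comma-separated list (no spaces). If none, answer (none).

Answer: done

Derivation:
After 1 (send(from=B, to=C, msg='err')): A:[] B:[] C:[err]
After 2 (process(C)): A:[] B:[] C:[]
After 3 (process(A)): A:[] B:[] C:[]
After 4 (process(C)): A:[] B:[] C:[]
After 5 (process(A)): A:[] B:[] C:[]
After 6 (send(from=C, to=B, msg='done')): A:[] B:[done] C:[]
After 7 (send(from=B, to=A, msg='bye')): A:[bye] B:[done] C:[]
After 8 (send(from=C, to=A, msg='resp')): A:[bye,resp] B:[done] C:[]
After 9 (process(A)): A:[resp] B:[done] C:[]
After 10 (send(from=C, to=A, msg='req')): A:[resp,req] B:[done] C:[]
After 11 (process(B)): A:[resp,req] B:[] C:[]
After 12 (send(from=B, to=A, msg='data')): A:[resp,req,data] B:[] C:[]
After 13 (send(from=C, to=A, msg='ping')): A:[resp,req,data,ping] B:[] C:[]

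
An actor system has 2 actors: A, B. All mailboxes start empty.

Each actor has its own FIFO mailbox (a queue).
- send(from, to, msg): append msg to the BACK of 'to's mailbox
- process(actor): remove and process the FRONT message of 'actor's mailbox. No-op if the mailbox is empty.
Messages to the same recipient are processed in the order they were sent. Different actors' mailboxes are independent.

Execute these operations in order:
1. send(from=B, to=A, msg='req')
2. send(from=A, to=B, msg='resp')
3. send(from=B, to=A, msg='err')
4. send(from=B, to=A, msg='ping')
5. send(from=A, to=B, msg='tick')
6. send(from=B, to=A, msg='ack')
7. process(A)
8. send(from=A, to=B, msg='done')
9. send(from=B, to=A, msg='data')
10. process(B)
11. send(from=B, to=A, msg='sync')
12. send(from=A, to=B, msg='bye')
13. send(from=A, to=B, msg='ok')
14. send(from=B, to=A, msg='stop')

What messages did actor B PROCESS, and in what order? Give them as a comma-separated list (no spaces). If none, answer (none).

After 1 (send(from=B, to=A, msg='req')): A:[req] B:[]
After 2 (send(from=A, to=B, msg='resp')): A:[req] B:[resp]
After 3 (send(from=B, to=A, msg='err')): A:[req,err] B:[resp]
After 4 (send(from=B, to=A, msg='ping')): A:[req,err,ping] B:[resp]
After 5 (send(from=A, to=B, msg='tick')): A:[req,err,ping] B:[resp,tick]
After 6 (send(from=B, to=A, msg='ack')): A:[req,err,ping,ack] B:[resp,tick]
After 7 (process(A)): A:[err,ping,ack] B:[resp,tick]
After 8 (send(from=A, to=B, msg='done')): A:[err,ping,ack] B:[resp,tick,done]
After 9 (send(from=B, to=A, msg='data')): A:[err,ping,ack,data] B:[resp,tick,done]
After 10 (process(B)): A:[err,ping,ack,data] B:[tick,done]
After 11 (send(from=B, to=A, msg='sync')): A:[err,ping,ack,data,sync] B:[tick,done]
After 12 (send(from=A, to=B, msg='bye')): A:[err,ping,ack,data,sync] B:[tick,done,bye]
After 13 (send(from=A, to=B, msg='ok')): A:[err,ping,ack,data,sync] B:[tick,done,bye,ok]
After 14 (send(from=B, to=A, msg='stop')): A:[err,ping,ack,data,sync,stop] B:[tick,done,bye,ok]

Answer: resp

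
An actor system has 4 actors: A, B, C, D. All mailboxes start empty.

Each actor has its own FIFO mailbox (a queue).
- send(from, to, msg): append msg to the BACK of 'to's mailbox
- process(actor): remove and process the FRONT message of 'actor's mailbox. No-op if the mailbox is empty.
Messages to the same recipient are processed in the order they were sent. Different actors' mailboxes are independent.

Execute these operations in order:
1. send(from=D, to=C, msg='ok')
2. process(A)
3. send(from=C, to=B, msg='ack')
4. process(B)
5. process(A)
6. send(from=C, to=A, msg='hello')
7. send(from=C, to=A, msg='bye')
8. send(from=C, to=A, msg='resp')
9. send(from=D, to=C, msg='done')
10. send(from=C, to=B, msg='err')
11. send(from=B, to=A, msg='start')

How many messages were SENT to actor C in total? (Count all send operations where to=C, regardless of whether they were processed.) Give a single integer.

Answer: 2

Derivation:
After 1 (send(from=D, to=C, msg='ok')): A:[] B:[] C:[ok] D:[]
After 2 (process(A)): A:[] B:[] C:[ok] D:[]
After 3 (send(from=C, to=B, msg='ack')): A:[] B:[ack] C:[ok] D:[]
After 4 (process(B)): A:[] B:[] C:[ok] D:[]
After 5 (process(A)): A:[] B:[] C:[ok] D:[]
After 6 (send(from=C, to=A, msg='hello')): A:[hello] B:[] C:[ok] D:[]
After 7 (send(from=C, to=A, msg='bye')): A:[hello,bye] B:[] C:[ok] D:[]
After 8 (send(from=C, to=A, msg='resp')): A:[hello,bye,resp] B:[] C:[ok] D:[]
After 9 (send(from=D, to=C, msg='done')): A:[hello,bye,resp] B:[] C:[ok,done] D:[]
After 10 (send(from=C, to=B, msg='err')): A:[hello,bye,resp] B:[err] C:[ok,done] D:[]
After 11 (send(from=B, to=A, msg='start')): A:[hello,bye,resp,start] B:[err] C:[ok,done] D:[]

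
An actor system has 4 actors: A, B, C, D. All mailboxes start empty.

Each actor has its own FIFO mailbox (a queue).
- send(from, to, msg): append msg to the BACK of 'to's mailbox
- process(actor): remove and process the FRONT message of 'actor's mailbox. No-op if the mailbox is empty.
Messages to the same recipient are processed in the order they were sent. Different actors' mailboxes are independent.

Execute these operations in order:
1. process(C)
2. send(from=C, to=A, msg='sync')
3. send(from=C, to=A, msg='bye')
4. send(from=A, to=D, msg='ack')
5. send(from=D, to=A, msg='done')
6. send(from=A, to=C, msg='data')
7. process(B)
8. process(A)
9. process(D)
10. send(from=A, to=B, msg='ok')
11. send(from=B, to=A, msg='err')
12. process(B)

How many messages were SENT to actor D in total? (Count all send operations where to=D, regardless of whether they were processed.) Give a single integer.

Answer: 1

Derivation:
After 1 (process(C)): A:[] B:[] C:[] D:[]
After 2 (send(from=C, to=A, msg='sync')): A:[sync] B:[] C:[] D:[]
After 3 (send(from=C, to=A, msg='bye')): A:[sync,bye] B:[] C:[] D:[]
After 4 (send(from=A, to=D, msg='ack')): A:[sync,bye] B:[] C:[] D:[ack]
After 5 (send(from=D, to=A, msg='done')): A:[sync,bye,done] B:[] C:[] D:[ack]
After 6 (send(from=A, to=C, msg='data')): A:[sync,bye,done] B:[] C:[data] D:[ack]
After 7 (process(B)): A:[sync,bye,done] B:[] C:[data] D:[ack]
After 8 (process(A)): A:[bye,done] B:[] C:[data] D:[ack]
After 9 (process(D)): A:[bye,done] B:[] C:[data] D:[]
After 10 (send(from=A, to=B, msg='ok')): A:[bye,done] B:[ok] C:[data] D:[]
After 11 (send(from=B, to=A, msg='err')): A:[bye,done,err] B:[ok] C:[data] D:[]
After 12 (process(B)): A:[bye,done,err] B:[] C:[data] D:[]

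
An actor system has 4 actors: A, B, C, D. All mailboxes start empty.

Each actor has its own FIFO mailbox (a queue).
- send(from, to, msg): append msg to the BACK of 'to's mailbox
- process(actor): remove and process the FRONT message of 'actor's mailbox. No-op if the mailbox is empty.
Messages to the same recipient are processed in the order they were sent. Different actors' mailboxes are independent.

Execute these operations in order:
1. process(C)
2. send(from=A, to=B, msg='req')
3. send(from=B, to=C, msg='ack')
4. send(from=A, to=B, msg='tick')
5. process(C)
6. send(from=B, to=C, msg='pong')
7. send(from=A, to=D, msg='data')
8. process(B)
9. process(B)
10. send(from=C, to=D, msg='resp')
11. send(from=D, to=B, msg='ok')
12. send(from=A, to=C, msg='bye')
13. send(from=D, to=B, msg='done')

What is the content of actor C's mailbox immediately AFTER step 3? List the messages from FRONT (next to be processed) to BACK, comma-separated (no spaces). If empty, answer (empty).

After 1 (process(C)): A:[] B:[] C:[] D:[]
After 2 (send(from=A, to=B, msg='req')): A:[] B:[req] C:[] D:[]
After 3 (send(from=B, to=C, msg='ack')): A:[] B:[req] C:[ack] D:[]

ack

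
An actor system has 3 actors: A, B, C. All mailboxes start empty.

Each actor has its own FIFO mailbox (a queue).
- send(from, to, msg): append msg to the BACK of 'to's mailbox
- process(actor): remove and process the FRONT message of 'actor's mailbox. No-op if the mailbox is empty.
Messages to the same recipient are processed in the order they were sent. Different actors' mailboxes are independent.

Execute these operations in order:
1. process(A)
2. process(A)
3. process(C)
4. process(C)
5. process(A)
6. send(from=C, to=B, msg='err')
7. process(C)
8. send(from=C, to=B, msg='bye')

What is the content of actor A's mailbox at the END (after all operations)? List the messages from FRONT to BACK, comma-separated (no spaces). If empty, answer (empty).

Answer: (empty)

Derivation:
After 1 (process(A)): A:[] B:[] C:[]
After 2 (process(A)): A:[] B:[] C:[]
After 3 (process(C)): A:[] B:[] C:[]
After 4 (process(C)): A:[] B:[] C:[]
After 5 (process(A)): A:[] B:[] C:[]
After 6 (send(from=C, to=B, msg='err')): A:[] B:[err] C:[]
After 7 (process(C)): A:[] B:[err] C:[]
After 8 (send(from=C, to=B, msg='bye')): A:[] B:[err,bye] C:[]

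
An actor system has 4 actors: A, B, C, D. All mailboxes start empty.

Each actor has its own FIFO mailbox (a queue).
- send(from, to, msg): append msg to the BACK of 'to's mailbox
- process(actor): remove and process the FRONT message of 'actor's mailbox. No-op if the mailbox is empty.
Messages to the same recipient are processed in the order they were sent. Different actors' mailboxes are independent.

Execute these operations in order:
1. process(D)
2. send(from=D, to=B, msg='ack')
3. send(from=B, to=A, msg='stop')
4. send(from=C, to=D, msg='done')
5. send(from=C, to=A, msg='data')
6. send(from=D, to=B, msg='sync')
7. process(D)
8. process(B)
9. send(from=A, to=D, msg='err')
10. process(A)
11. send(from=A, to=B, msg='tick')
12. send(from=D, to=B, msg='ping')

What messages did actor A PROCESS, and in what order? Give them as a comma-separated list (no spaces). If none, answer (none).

Answer: stop

Derivation:
After 1 (process(D)): A:[] B:[] C:[] D:[]
After 2 (send(from=D, to=B, msg='ack')): A:[] B:[ack] C:[] D:[]
After 3 (send(from=B, to=A, msg='stop')): A:[stop] B:[ack] C:[] D:[]
After 4 (send(from=C, to=D, msg='done')): A:[stop] B:[ack] C:[] D:[done]
After 5 (send(from=C, to=A, msg='data')): A:[stop,data] B:[ack] C:[] D:[done]
After 6 (send(from=D, to=B, msg='sync')): A:[stop,data] B:[ack,sync] C:[] D:[done]
After 7 (process(D)): A:[stop,data] B:[ack,sync] C:[] D:[]
After 8 (process(B)): A:[stop,data] B:[sync] C:[] D:[]
After 9 (send(from=A, to=D, msg='err')): A:[stop,data] B:[sync] C:[] D:[err]
After 10 (process(A)): A:[data] B:[sync] C:[] D:[err]
After 11 (send(from=A, to=B, msg='tick')): A:[data] B:[sync,tick] C:[] D:[err]
After 12 (send(from=D, to=B, msg='ping')): A:[data] B:[sync,tick,ping] C:[] D:[err]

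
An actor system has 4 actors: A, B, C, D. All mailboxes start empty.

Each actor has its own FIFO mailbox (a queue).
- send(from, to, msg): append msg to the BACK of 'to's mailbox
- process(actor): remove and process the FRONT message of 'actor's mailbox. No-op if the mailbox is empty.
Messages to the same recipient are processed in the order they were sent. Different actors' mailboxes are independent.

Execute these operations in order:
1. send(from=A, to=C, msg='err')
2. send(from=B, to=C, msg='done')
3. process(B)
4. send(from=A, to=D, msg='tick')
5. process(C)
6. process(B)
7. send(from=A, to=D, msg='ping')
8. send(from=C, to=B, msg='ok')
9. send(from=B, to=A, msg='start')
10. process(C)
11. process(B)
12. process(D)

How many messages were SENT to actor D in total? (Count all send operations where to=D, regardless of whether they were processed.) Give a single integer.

Answer: 2

Derivation:
After 1 (send(from=A, to=C, msg='err')): A:[] B:[] C:[err] D:[]
After 2 (send(from=B, to=C, msg='done')): A:[] B:[] C:[err,done] D:[]
After 3 (process(B)): A:[] B:[] C:[err,done] D:[]
After 4 (send(from=A, to=D, msg='tick')): A:[] B:[] C:[err,done] D:[tick]
After 5 (process(C)): A:[] B:[] C:[done] D:[tick]
After 6 (process(B)): A:[] B:[] C:[done] D:[tick]
After 7 (send(from=A, to=D, msg='ping')): A:[] B:[] C:[done] D:[tick,ping]
After 8 (send(from=C, to=B, msg='ok')): A:[] B:[ok] C:[done] D:[tick,ping]
After 9 (send(from=B, to=A, msg='start')): A:[start] B:[ok] C:[done] D:[tick,ping]
After 10 (process(C)): A:[start] B:[ok] C:[] D:[tick,ping]
After 11 (process(B)): A:[start] B:[] C:[] D:[tick,ping]
After 12 (process(D)): A:[start] B:[] C:[] D:[ping]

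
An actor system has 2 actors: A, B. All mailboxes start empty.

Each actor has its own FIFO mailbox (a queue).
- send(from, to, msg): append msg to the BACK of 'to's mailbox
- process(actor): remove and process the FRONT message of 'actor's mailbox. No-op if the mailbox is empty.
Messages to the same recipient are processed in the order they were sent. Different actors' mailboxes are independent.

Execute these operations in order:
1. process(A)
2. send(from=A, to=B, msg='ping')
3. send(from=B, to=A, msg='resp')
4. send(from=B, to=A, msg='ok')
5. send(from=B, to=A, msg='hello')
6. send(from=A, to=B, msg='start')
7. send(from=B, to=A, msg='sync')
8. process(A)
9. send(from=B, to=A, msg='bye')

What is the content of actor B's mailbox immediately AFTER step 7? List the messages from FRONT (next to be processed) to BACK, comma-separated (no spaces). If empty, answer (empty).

After 1 (process(A)): A:[] B:[]
After 2 (send(from=A, to=B, msg='ping')): A:[] B:[ping]
After 3 (send(from=B, to=A, msg='resp')): A:[resp] B:[ping]
After 4 (send(from=B, to=A, msg='ok')): A:[resp,ok] B:[ping]
After 5 (send(from=B, to=A, msg='hello')): A:[resp,ok,hello] B:[ping]
After 6 (send(from=A, to=B, msg='start')): A:[resp,ok,hello] B:[ping,start]
After 7 (send(from=B, to=A, msg='sync')): A:[resp,ok,hello,sync] B:[ping,start]

ping,start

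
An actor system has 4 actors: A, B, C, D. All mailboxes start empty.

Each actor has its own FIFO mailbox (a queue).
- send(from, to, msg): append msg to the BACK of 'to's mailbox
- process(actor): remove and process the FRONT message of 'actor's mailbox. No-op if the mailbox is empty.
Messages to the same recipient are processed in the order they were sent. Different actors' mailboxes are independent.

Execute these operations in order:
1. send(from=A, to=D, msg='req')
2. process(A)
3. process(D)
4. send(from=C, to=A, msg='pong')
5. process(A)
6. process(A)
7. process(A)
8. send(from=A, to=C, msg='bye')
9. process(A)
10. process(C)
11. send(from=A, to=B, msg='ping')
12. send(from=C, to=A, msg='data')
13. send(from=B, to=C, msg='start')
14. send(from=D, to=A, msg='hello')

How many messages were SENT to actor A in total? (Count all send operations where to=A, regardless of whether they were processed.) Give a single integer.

After 1 (send(from=A, to=D, msg='req')): A:[] B:[] C:[] D:[req]
After 2 (process(A)): A:[] B:[] C:[] D:[req]
After 3 (process(D)): A:[] B:[] C:[] D:[]
After 4 (send(from=C, to=A, msg='pong')): A:[pong] B:[] C:[] D:[]
After 5 (process(A)): A:[] B:[] C:[] D:[]
After 6 (process(A)): A:[] B:[] C:[] D:[]
After 7 (process(A)): A:[] B:[] C:[] D:[]
After 8 (send(from=A, to=C, msg='bye')): A:[] B:[] C:[bye] D:[]
After 9 (process(A)): A:[] B:[] C:[bye] D:[]
After 10 (process(C)): A:[] B:[] C:[] D:[]
After 11 (send(from=A, to=B, msg='ping')): A:[] B:[ping] C:[] D:[]
After 12 (send(from=C, to=A, msg='data')): A:[data] B:[ping] C:[] D:[]
After 13 (send(from=B, to=C, msg='start')): A:[data] B:[ping] C:[start] D:[]
After 14 (send(from=D, to=A, msg='hello')): A:[data,hello] B:[ping] C:[start] D:[]

Answer: 3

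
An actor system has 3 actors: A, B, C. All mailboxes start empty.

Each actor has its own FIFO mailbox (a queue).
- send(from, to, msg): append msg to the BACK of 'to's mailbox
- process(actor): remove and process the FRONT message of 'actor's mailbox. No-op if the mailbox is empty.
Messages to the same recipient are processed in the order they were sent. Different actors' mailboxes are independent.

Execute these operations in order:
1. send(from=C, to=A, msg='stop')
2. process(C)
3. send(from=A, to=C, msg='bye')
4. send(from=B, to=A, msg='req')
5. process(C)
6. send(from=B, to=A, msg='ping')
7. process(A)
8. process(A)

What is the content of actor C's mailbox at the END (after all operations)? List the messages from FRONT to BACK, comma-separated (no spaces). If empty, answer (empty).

After 1 (send(from=C, to=A, msg='stop')): A:[stop] B:[] C:[]
After 2 (process(C)): A:[stop] B:[] C:[]
After 3 (send(from=A, to=C, msg='bye')): A:[stop] B:[] C:[bye]
After 4 (send(from=B, to=A, msg='req')): A:[stop,req] B:[] C:[bye]
After 5 (process(C)): A:[stop,req] B:[] C:[]
After 6 (send(from=B, to=A, msg='ping')): A:[stop,req,ping] B:[] C:[]
After 7 (process(A)): A:[req,ping] B:[] C:[]
After 8 (process(A)): A:[ping] B:[] C:[]

Answer: (empty)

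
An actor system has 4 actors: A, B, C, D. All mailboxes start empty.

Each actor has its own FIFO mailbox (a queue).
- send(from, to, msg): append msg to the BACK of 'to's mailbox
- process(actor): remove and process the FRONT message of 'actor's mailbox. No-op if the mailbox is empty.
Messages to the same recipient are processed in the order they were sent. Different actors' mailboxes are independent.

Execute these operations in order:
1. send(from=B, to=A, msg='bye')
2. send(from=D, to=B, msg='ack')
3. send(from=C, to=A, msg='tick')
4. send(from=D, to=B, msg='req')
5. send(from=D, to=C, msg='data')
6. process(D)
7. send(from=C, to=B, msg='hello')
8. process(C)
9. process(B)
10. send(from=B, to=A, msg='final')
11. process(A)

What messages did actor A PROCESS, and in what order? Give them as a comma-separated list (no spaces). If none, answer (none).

Answer: bye

Derivation:
After 1 (send(from=B, to=A, msg='bye')): A:[bye] B:[] C:[] D:[]
After 2 (send(from=D, to=B, msg='ack')): A:[bye] B:[ack] C:[] D:[]
After 3 (send(from=C, to=A, msg='tick')): A:[bye,tick] B:[ack] C:[] D:[]
After 4 (send(from=D, to=B, msg='req')): A:[bye,tick] B:[ack,req] C:[] D:[]
After 5 (send(from=D, to=C, msg='data')): A:[bye,tick] B:[ack,req] C:[data] D:[]
After 6 (process(D)): A:[bye,tick] B:[ack,req] C:[data] D:[]
After 7 (send(from=C, to=B, msg='hello')): A:[bye,tick] B:[ack,req,hello] C:[data] D:[]
After 8 (process(C)): A:[bye,tick] B:[ack,req,hello] C:[] D:[]
After 9 (process(B)): A:[bye,tick] B:[req,hello] C:[] D:[]
After 10 (send(from=B, to=A, msg='final')): A:[bye,tick,final] B:[req,hello] C:[] D:[]
After 11 (process(A)): A:[tick,final] B:[req,hello] C:[] D:[]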